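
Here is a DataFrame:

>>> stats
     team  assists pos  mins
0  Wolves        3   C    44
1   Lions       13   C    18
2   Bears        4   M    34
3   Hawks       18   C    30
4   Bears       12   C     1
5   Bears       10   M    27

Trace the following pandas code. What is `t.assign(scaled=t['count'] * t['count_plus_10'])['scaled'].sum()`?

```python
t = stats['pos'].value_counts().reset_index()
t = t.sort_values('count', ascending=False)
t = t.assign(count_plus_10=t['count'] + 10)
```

80

value_counts of pos:
pos
C    4
M    2
Name: count, dtype: int64
reset_index():
  pos  count
0   C      4
1   M      2
sort by count descending:
  pos  count
0   C      4
1   M      2
add column count_plus_10 = t['count'] + 10:
  pos  count  count_plus_10
0   C      4             14
1   M      2             12
add column scaled = t['count'] * t['count_plus_10']:
  pos  count  count_plus_10  scaled
0   C      4             14      56
1   M      2             12      24
Reading off the sum of column 'scaled', we get 80.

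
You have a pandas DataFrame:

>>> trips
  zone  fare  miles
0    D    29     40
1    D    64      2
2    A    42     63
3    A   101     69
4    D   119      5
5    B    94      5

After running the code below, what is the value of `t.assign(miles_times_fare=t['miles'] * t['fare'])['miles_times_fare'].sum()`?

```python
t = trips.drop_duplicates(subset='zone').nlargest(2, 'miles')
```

3806

drop duplicate zone (keep=first):
  zone  fare  miles
0    D    29     40
2    A    42     63
5    B    94      5
take 2 rows with largest miles:
  zone  fare  miles
2    A    42     63
0    D    29     40
add column miles_times_fare = t['miles'] * t['fare']:
  zone  fare  miles  miles_times_fare
2    A    42     63              2646
0    D    29     40              1160
Then the sum of column 'miles_times_fare': 3806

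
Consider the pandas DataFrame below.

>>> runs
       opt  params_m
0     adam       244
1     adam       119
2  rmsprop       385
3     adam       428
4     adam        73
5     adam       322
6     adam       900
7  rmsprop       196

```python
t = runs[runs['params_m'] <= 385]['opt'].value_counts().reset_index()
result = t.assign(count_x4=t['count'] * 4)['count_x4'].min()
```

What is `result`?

filter rows where params_m <= 385:
       opt  params_m
0     adam       244
1     adam       119
2  rmsprop       385
4     adam        73
5     adam       322
7  rmsprop       196
value_counts of opt:
opt
adam       4
rmsprop    2
Name: count, dtype: int64
reset_index():
       opt  count
0     adam      4
1  rmsprop      2
add column count_x4 = t['count'] * 4:
       opt  count  count_x4
0     adam      4        16
1  rmsprop      2         8
Reading off the min of column 'count_x4', we get 8.

8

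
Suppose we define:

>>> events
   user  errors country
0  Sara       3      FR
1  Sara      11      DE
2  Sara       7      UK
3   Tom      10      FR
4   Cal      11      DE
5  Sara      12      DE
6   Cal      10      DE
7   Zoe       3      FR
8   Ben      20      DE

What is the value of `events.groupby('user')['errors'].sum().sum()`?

group by user, sum of errors:
user
Ben     20
Cal     21
Sara    33
Tom     10
Zoe      3
Name: errors, dtype: int64
The sum of the resulting series is 87.

87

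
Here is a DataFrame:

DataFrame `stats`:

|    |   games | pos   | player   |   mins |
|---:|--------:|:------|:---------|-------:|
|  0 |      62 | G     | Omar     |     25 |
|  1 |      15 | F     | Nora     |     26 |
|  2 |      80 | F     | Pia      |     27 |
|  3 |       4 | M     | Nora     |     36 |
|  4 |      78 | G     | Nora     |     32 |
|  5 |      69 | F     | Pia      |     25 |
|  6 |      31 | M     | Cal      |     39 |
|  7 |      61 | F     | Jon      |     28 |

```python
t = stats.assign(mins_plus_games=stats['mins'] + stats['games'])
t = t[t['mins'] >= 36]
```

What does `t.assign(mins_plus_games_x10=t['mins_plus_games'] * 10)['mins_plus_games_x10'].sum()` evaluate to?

add column mins_plus_games = stats['mins'] + stats['games']:
   games pos player  mins  mins_plus_games
0     62   G   Omar    25               87
1     15   F   Nora    26               41
2     80   F    Pia    27              107
3      4   M   Nora    36               40
4     78   G   Nora    32              110
5     69   F    Pia    25               94
6     31   M    Cal    39               70
7     61   F    Jon    28               89
filter rows where mins >= 36:
   games pos player  mins  mins_plus_games
3      4   M   Nora    36               40
6     31   M    Cal    39               70
add column mins_plus_games_x10 = t['mins_plus_games'] * 10:
   games pos player  mins  mins_plus_games  mins_plus_games_x10
3      4   M   Nora    36               40                  400
6     31   M    Cal    39               70                  700

1100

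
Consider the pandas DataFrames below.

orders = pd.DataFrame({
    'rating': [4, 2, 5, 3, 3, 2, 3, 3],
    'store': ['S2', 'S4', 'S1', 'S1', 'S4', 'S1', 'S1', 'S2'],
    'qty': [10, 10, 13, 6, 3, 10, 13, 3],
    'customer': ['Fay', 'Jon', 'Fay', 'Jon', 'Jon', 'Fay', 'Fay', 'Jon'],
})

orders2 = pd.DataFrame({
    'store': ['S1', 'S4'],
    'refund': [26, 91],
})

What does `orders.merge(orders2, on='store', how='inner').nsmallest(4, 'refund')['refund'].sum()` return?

104

merge on 'store' (how='inner') → 6 rows:
   rating store  qty customer  refund
0       2    S4   10      Jon      91
1       5    S1   13      Fay      26
2       3    S1    6      Jon      26
3       3    S4    3      Jon      91
4       2    S1   10      Fay      26
5       3    S1   13      Fay      26
take 4 rows with smallest refund:
   rating store  qty customer  refund
1       5    S1   13      Fay      26
2       3    S1    6      Jon      26
4       2    S1   10      Fay      26
5       3    S1   13      Fay      26
sum of column 'refund' → 104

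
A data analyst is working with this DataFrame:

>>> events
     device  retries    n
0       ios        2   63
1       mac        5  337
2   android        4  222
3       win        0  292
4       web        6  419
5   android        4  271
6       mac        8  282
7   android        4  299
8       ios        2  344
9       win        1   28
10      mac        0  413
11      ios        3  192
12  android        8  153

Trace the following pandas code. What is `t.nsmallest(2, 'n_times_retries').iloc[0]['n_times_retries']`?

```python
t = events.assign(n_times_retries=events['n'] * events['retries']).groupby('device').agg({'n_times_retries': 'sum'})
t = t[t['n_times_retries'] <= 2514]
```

add column n_times_retries = events['n'] * events['retries']:
     device  retries    n  n_times_retries
0       ios        2   63              126
1       mac        5  337             1685
2   android        4  222              888
3       win        0  292                0
4       web        6  419             2514
5   android        4  271             1084
6       mac        8  282             2256
7   android        4  299             1196
8       ios        2  344              688
9       win        1   28               28
10      mac        0  413                0
11      ios        3  192              576
12  android        8  153             1224
group by device, sum of n_times_retries:
         n_times_retries
device                  
android             4392
ios                 1390
mac                 3941
web                 2514
win                   28
filter rows where n_times_retries <= 2514:
        n_times_retries
device                 
ios                1390
web                2514
win                  28
take 2 rows with smallest n_times_retries:
        n_times_retries
device                 
win                  28
ios                1390
Then the value at position 0, column 'n_times_retries': 28

28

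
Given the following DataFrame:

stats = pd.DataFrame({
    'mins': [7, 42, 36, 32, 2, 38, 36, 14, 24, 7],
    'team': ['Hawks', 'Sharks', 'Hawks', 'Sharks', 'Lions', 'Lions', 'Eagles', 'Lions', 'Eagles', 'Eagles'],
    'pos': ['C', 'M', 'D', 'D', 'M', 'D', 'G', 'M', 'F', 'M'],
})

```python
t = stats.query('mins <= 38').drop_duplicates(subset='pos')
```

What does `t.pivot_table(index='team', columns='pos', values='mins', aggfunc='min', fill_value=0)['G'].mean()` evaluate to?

filter rows where mins <= 38:
   mins    team pos
0     7   Hawks   C
2    36   Hawks   D
3    32  Sharks   D
4     2   Lions   M
5    38   Lions   D
6    36  Eagles   G
7    14   Lions   M
8    24  Eagles   F
9     7  Eagles   M
drop duplicate pos (keep=first):
   mins    team pos
0     7   Hawks   C
2    36   Hawks   D
4     2   Lions   M
6    36  Eagles   G
8    24  Eagles   F
pivot: rows=team, cols=pos, min(mins):
pos     C   D   F   G  M
team                    
Eagles  0   0  24  36  0
Hawks   7  36   0   0  0
Lions   0   0   0   0  2
The mean of column 'G' is 12.0.

12.0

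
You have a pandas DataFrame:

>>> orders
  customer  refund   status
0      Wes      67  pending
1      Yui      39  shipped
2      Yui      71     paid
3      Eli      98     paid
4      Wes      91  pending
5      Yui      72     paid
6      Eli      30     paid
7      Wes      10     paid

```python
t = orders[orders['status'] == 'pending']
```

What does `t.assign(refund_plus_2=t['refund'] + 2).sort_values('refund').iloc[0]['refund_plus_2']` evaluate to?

69

filter rows where status == 'pending':
  customer  refund   status
0      Wes      67  pending
4      Wes      91  pending
add column refund_plus_2 = t['refund'] + 2:
  customer  refund   status  refund_plus_2
0      Wes      67  pending             69
4      Wes      91  pending             93
sort by refund:
  customer  refund   status  refund_plus_2
0      Wes      67  pending             69
4      Wes      91  pending             93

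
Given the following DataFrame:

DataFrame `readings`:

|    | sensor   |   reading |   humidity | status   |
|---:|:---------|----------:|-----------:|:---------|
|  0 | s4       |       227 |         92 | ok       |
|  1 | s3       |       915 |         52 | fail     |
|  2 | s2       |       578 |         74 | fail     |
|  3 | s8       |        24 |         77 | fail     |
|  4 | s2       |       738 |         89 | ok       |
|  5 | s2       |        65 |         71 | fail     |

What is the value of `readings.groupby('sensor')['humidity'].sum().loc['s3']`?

52

group by sensor, sum of humidity:
sensor
s2    234
s3     52
s4     92
s8     77
Name: humidity, dtype: int64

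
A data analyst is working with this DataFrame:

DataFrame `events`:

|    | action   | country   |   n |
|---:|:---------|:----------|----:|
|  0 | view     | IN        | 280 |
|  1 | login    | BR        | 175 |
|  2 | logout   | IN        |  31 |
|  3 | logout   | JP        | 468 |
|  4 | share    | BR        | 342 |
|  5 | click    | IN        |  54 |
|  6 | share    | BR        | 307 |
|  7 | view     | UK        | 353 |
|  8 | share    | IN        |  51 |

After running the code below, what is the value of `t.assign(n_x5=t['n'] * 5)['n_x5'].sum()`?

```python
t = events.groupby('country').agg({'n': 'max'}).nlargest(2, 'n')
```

group by country, max of n:
           n
country     
BR       342
IN       280
JP       468
UK       353
take 2 rows with largest n:
           n
country     
JP       468
UK       353
add column n_x5 = t['n'] * 5:
           n  n_x5
country           
JP       468  2340
UK       353  1765
sum of column 'n_x5' → 4105

4105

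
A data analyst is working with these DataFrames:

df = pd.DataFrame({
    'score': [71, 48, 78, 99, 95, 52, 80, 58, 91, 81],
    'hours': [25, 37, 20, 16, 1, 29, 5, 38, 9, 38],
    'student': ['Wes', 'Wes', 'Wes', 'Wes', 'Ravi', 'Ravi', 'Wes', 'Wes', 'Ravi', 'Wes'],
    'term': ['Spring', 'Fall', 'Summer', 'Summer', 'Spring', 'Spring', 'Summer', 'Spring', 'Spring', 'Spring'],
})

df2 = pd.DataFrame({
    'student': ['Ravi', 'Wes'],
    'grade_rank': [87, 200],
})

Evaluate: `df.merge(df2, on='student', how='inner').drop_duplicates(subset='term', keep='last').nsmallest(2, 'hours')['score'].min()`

48

merge on 'student' (how='inner') → 10 rows:
   score  hours student    term  grade_rank
0     71     25     Wes  Spring         200
1     48     37     Wes    Fall         200
2     78     20     Wes  Summer         200
3     99     16     Wes  Summer         200
4     95      1    Ravi  Spring          87
5     52     29    Ravi  Spring          87
6     80      5     Wes  Summer         200
7     58     38     Wes  Spring         200
8     91      9    Ravi  Spring          87
9     81     38     Wes  Spring         200
drop duplicate term (keep=last):
   score  hours student    term  grade_rank
1     48     37     Wes    Fall         200
6     80      5     Wes  Summer         200
9     81     38     Wes  Spring         200
take 2 rows with smallest hours:
   score  hours student    term  grade_rank
6     80      5     Wes  Summer         200
1     48     37     Wes    Fall         200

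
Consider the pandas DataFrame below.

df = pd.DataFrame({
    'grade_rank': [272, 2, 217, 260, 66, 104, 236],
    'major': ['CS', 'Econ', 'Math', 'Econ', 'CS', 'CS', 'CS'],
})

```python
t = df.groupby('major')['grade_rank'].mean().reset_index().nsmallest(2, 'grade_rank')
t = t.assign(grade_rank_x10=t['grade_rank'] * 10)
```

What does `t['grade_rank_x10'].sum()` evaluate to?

3005.0

group by major, mean of grade_rank:
major
CS      169.5
Econ    131.0
Math    217.0
Name: grade_rank, dtype: float64
reset_index():
  major  grade_rank
0    CS       169.5
1  Econ       131.0
2  Math       217.0
take 2 rows with smallest grade_rank:
  major  grade_rank
1  Econ       131.0
0    CS       169.5
add column grade_rank_x10 = t['grade_rank'] * 10:
  major  grade_rank  grade_rank_x10
1  Econ       131.0          1310.0
0    CS       169.5          1695.0
Finally, sum of column 'grade_rank_x10' = 3005.0.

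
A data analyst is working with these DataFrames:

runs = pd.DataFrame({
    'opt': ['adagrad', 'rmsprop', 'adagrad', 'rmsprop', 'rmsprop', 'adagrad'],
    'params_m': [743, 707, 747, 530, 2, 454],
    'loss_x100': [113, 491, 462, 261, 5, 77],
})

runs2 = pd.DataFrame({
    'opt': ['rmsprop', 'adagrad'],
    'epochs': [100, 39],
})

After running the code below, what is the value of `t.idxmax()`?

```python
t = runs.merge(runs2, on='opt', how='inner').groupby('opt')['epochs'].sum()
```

merge on 'opt' (how='inner') → 6 rows:
       opt  params_m  loss_x100  epochs
0  adagrad       743        113      39
1  rmsprop       707        491     100
2  adagrad       747        462      39
3  rmsprop       530        261     100
4  rmsprop         2          5     100
5  adagrad       454         77      39
group by opt, sum of epochs:
opt
adagrad    117
rmsprop    300
Name: epochs, dtype: int64

rmsprop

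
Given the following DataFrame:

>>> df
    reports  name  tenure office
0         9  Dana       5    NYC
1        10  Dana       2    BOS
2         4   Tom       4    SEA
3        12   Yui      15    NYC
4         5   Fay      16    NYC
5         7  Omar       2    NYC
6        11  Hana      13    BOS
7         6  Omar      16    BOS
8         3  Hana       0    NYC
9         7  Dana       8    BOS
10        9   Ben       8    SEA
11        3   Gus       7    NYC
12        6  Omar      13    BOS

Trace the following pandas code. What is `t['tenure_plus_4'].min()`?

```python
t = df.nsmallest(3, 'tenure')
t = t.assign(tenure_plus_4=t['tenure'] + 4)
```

take 3 rows with smallest tenure:
   reports  name  tenure office
8        3  Hana       0    NYC
1       10  Dana       2    BOS
5        7  Omar       2    NYC
add column tenure_plus_4 = t['tenure'] + 4:
   reports  name  tenure office  tenure_plus_4
8        3  Hana       0    NYC              4
1       10  Dana       2    BOS              6
5        7  Omar       2    NYC              6

4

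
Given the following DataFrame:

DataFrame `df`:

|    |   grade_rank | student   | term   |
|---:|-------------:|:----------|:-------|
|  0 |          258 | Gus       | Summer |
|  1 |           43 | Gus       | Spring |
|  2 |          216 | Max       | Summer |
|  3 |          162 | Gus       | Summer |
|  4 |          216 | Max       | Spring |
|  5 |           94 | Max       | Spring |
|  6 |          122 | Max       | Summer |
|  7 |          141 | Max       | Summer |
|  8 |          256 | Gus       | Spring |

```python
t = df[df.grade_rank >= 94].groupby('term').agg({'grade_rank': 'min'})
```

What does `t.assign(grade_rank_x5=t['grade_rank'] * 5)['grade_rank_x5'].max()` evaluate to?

filter rows where grade_rank >= 94:
   grade_rank student    term
0         258     Gus  Summer
2         216     Max  Summer
3         162     Gus  Summer
4         216     Max  Spring
5          94     Max  Spring
6         122     Max  Summer
7         141     Max  Summer
8         256     Gus  Spring
group by term, min of grade_rank:
        grade_rank
term              
Spring          94
Summer         122
add column grade_rank_x5 = t['grade_rank'] * 5:
        grade_rank  grade_rank_x5
term                             
Spring          94            470
Summer         122            610

610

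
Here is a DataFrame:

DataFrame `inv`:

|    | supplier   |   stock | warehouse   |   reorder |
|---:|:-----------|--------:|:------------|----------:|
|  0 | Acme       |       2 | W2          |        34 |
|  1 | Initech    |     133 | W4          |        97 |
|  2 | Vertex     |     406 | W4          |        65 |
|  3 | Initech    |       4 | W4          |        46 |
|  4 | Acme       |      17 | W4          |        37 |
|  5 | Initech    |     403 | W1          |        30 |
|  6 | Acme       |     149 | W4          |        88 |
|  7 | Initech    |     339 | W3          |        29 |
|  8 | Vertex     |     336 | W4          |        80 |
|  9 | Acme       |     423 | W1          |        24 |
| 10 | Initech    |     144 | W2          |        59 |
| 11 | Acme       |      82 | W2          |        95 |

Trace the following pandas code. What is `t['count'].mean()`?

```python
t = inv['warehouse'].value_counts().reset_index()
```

3.0

value_counts of warehouse:
warehouse
W4    6
W2    3
W1    2
W3    1
Name: count, dtype: int64
reset_index():
  warehouse  count
0        W4      6
1        W2      3
2        W1      2
3        W3      1
mean of column 'count' → 3.0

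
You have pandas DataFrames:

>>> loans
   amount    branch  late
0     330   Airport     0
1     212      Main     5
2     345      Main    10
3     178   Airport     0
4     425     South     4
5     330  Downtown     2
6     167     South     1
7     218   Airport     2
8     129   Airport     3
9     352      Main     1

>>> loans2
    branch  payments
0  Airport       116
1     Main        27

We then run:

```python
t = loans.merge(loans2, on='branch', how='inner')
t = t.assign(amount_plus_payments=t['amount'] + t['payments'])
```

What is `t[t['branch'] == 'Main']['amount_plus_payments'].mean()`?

330.0

merge on 'branch' (how='inner') → 7 rows:
   amount   branch  late  payments
0     330  Airport     0       116
1     212     Main     5        27
2     345     Main    10        27
3     178  Airport     0       116
4     218  Airport     2       116
5     129  Airport     3       116
6     352     Main     1        27
add column amount_plus_payments = t['amount'] + t['payments']:
   amount   branch  late  payments  amount_plus_payments
0     330  Airport     0       116                   446
1     212     Main     5        27                   239
2     345     Main    10        27                   372
3     178  Airport     0       116                   294
4     218  Airport     2       116                   334
5     129  Airport     3       116                   245
6     352     Main     1        27                   379
filter rows where branch == 'Main':
   amount branch  late  payments  amount_plus_payments
1     212   Main     5        27                   239
2     345   Main    10        27                   372
6     352   Main     1        27                   379
Then the mean of column 'amount_plus_payments': 330.0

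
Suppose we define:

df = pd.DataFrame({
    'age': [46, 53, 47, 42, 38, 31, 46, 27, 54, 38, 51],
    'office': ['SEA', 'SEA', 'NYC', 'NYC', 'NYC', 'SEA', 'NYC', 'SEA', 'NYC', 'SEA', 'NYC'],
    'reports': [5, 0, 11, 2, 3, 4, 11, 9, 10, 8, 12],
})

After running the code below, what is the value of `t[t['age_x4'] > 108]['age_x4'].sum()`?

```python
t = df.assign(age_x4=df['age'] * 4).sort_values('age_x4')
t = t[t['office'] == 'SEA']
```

672

add column age_x4 = df['age'] * 4:
    age office  reports  age_x4
0    46    SEA        5     184
1    53    SEA        0     212
2    47    NYC       11     188
3    42    NYC        2     168
4    38    NYC        3     152
5    31    SEA        4     124
6    46    NYC       11     184
7    27    SEA        9     108
8    54    NYC       10     216
9    38    SEA        8     152
10   51    NYC       12     204
sort by age_x4:
    age office  reports  age_x4
7    27    SEA        9     108
5    31    SEA        4     124
4    38    NYC        3     152
9    38    SEA        8     152
3    42    NYC        2     168
0    46    SEA        5     184
6    46    NYC       11     184
2    47    NYC       11     188
10   51    NYC       12     204
1    53    SEA        0     212
8    54    NYC       10     216
filter rows where office == 'SEA':
   age office  reports  age_x4
7   27    SEA        9     108
5   31    SEA        4     124
9   38    SEA        8     152
0   46    SEA        5     184
1   53    SEA        0     212
filter rows where age_x4 > 108:
   age office  reports  age_x4
5   31    SEA        4     124
9   38    SEA        8     152
0   46    SEA        5     184
1   53    SEA        0     212
Hence 672.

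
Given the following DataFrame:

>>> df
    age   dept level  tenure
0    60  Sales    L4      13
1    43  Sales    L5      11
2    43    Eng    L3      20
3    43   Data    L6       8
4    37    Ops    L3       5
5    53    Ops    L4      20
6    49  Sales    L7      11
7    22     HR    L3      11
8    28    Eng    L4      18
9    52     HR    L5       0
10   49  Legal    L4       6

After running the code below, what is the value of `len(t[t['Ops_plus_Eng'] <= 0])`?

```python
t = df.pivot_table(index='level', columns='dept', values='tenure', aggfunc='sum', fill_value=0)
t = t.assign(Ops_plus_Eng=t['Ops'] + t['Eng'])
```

pivot: rows=level, cols=dept, sum(tenure):
dept   Data  Eng  HR  Legal  Ops  Sales
level                                  
L3        0   20  11      0    5      0
L4        0   18   0      6   20     13
L5        0    0   0      0    0     11
L6        8    0   0      0    0      0
L7        0    0   0      0    0     11
add column Ops_plus_Eng = t['Ops'] + t['Eng']:
dept   Data  Eng  HR  Legal  Ops  Sales  Ops_plus_Eng
level                                                
L3        0   20  11      0    5      0            25
L4        0   18   0      6   20     13            38
L5        0    0   0      0    0     11             0
L6        8    0   0      0    0      0             0
L7        0    0   0      0    0     11             0
filter rows where Ops_plus_Eng <= 0:
dept   Data  Eng  HR  Legal  Ops  Sales  Ops_plus_Eng
level                                                
L5        0    0   0      0    0     11             0
L6        8    0   0      0    0      0             0
L7        0    0   0      0    0     11             0

3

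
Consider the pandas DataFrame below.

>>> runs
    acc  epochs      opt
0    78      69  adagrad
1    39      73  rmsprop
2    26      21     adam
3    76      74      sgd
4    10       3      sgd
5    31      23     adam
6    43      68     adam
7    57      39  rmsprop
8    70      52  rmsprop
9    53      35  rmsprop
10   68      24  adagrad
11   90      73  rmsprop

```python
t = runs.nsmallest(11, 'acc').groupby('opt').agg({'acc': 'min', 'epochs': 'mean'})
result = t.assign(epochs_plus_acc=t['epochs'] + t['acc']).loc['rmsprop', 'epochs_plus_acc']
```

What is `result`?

88.75

take 11 rows with smallest acc:
    acc  epochs      opt
4    10       3      sgd
2    26      21     adam
5    31      23     adam
1    39      73  rmsprop
6    43      68     adam
9    53      35  rmsprop
7    57      39  rmsprop
10   68      24  adagrad
8    70      52  rmsprop
3    76      74      sgd
0    78      69  adagrad
group by opt: min(acc), mean(epochs):
         acc     epochs
opt                    
adagrad   68  46.500000
adam      26  37.333333
rmsprop   39  49.750000
sgd       10  38.500000
add column epochs_plus_acc = t['epochs'] + t['acc']:
         acc     epochs  epochs_plus_acc
opt                                     
adagrad   68  46.500000       114.500000
adam      26  37.333333        63.333333
rmsprop   39  49.750000        88.750000
sgd       10  38.500000        48.500000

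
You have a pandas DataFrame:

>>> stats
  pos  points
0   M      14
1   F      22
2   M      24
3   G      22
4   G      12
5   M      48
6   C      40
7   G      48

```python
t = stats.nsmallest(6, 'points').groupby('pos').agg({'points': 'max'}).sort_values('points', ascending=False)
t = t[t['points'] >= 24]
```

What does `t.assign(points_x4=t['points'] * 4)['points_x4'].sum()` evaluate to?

take 6 rows with smallest points:
  pos  points
4   G      12
0   M      14
1   F      22
3   G      22
2   M      24
6   C      40
group by pos, max of points:
     points
pos        
C        40
F        22
G        22
M        24
sort by points descending:
     points
pos        
C        40
M        24
F        22
G        22
filter rows where points >= 24:
     points
pos        
C        40
M        24
add column points_x4 = t['points'] * 4:
     points  points_x4
pos                   
C        40        160
M        24         96
sum of column 'points_x4' → 256

256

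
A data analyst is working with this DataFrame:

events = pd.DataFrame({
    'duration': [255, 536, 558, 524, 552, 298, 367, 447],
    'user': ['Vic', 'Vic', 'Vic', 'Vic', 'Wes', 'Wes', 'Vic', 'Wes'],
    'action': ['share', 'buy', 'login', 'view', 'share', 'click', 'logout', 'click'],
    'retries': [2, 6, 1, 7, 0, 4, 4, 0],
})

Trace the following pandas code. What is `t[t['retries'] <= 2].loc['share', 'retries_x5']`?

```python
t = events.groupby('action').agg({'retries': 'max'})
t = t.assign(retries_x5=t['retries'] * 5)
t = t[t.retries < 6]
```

group by action, max of retries:
        retries
action         
buy           6
click         4
login         1
logout        4
share         2
view          7
add column retries_x5 = t['retries'] * 5:
        retries  retries_x5
action                     
buy           6          30
click         4          20
login         1           5
logout        4          20
share         2          10
view          7          35
filter rows where retries < 6:
        retries  retries_x5
action                     
click         4          20
login         1           5
logout        4          20
share         2          10
filter rows where retries <= 2:
        retries  retries_x5
action                     
login         1           5
share         2          10

10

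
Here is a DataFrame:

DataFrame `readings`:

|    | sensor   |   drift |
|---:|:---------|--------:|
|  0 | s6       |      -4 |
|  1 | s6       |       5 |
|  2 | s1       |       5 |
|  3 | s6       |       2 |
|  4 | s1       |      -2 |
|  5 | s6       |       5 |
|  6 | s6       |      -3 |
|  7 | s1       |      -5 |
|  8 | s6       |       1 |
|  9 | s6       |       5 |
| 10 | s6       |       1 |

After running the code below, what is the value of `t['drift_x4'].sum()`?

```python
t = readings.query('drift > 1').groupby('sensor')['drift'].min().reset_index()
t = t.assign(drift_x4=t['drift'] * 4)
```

filter rows where drift > 1:
  sensor  drift
1     s6      5
2     s1      5
3     s6      2
5     s6      5
9     s6      5
group by sensor, min of drift:
sensor
s1    5
s6    2
Name: drift, dtype: int64
reset_index():
  sensor  drift
0     s1      5
1     s6      2
add column drift_x4 = t['drift'] * 4:
  sensor  drift  drift_x4
0     s1      5        20
1     s6      2         8
Then the sum of column 'drift_x4': 28

28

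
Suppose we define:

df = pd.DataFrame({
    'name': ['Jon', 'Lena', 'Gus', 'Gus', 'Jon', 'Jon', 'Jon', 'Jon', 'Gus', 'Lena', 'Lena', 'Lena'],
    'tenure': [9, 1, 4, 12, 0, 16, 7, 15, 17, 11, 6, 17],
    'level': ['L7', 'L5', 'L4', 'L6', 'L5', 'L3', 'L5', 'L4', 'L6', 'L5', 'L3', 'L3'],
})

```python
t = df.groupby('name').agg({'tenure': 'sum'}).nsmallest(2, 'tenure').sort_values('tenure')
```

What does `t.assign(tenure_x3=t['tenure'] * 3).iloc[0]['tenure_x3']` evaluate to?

99

group by name, sum of tenure:
      tenure
name        
Gus       33
Jon       47
Lena      35
take 2 rows with smallest tenure:
      tenure
name        
Gus       33
Lena      35
sort by tenure:
      tenure
name        
Gus       33
Lena      35
add column tenure_x3 = t['tenure'] * 3:
      tenure  tenure_x3
name                   
Gus       33         99
Lena      35        105
Reading off the value at position 0, column 'tenure_x3', we get 99.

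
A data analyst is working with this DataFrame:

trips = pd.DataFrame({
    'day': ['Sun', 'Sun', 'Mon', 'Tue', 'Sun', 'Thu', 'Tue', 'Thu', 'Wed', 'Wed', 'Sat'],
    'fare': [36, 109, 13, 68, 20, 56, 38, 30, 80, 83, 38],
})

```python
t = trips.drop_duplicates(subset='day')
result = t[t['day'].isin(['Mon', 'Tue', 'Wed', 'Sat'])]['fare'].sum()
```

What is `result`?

drop duplicate day (keep=first):
    day  fare
0   Sun    36
2   Mon    13
3   Tue    68
5   Thu    56
8   Wed    80
10  Sat    38
filter rows where day in ['Mon', 'Tue', 'Wed', 'Sat']:
    day  fare
2   Mon    13
3   Tue    68
8   Wed    80
10  Sat    38
Then the sum of column 'fare': 199

199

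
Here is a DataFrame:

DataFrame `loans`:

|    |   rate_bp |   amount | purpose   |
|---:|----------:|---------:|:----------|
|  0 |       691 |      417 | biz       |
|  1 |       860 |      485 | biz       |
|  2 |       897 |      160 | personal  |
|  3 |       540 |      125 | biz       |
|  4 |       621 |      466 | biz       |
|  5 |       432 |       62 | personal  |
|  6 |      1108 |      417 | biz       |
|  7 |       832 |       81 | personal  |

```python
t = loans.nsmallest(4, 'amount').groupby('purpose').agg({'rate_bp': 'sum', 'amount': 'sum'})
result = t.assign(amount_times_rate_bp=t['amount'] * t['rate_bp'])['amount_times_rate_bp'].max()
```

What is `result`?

take 4 rows with smallest amount:
   rate_bp  amount   purpose
5      432      62  personal
7      832      81  personal
3      540     125       biz
2      897     160  personal
group by purpose: sum(rate_bp), sum(amount):
          rate_bp  amount
purpose                  
biz           540     125
personal     2161     303
add column amount_times_rate_bp = t['amount'] * t['rate_bp']:
          rate_bp  amount  amount_times_rate_bp
purpose                                        
biz           540     125                 67500
personal     2161     303                654783
Then the max of column 'amount_times_rate_bp': 654783

654783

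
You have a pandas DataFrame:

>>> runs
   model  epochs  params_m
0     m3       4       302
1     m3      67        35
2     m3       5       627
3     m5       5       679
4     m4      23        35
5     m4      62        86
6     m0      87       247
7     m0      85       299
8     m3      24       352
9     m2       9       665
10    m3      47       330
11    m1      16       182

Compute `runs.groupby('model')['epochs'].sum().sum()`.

434

group by model, sum of epochs:
model
m0    172
m1     16
m2      9
m3    147
m4     85
m5      5
Name: epochs, dtype: int64
The sum of the resulting series is 434.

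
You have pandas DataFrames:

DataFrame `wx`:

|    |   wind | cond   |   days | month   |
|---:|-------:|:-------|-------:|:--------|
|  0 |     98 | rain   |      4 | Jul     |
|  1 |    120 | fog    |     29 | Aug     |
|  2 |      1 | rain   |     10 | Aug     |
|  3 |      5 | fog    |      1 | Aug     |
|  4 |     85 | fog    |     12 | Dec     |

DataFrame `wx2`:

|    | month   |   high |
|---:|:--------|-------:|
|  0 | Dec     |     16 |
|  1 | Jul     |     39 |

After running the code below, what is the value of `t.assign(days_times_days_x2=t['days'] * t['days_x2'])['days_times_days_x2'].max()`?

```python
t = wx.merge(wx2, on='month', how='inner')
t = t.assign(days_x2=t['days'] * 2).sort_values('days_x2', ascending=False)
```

288

merge on 'month' (how='inner') → 2 rows:
   wind  cond  days month  high
0    98  rain     4   Jul    39
1    85   fog    12   Dec    16
add column days_x2 = t['days'] * 2:
   wind  cond  days month  high  days_x2
0    98  rain     4   Jul    39        8
1    85   fog    12   Dec    16       24
sort by days_x2 descending:
   wind  cond  days month  high  days_x2
1    85   fog    12   Dec    16       24
0    98  rain     4   Jul    39        8
add column days_times_days_x2 = t['days'] * t['days_x2']:
   wind  cond  days month  high  days_x2  days_times_days_x2
1    85   fog    12   Dec    16       24                 288
0    98  rain     4   Jul    39        8                  32
Hence 288.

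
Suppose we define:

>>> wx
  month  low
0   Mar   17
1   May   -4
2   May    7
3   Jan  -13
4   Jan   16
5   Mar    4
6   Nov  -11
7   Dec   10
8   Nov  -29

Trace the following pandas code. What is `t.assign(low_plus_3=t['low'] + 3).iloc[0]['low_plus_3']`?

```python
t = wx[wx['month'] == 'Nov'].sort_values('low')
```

filter rows where month == 'Nov':
  month  low
6   Nov  -11
8   Nov  -29
sort by low:
  month  low
8   Nov  -29
6   Nov  -11
add column low_plus_3 = t['low'] + 3:
  month  low  low_plus_3
8   Nov  -29         -26
6   Nov  -11          -8
Reading off the value at position 0, column 'low_plus_3', we get -26.

-26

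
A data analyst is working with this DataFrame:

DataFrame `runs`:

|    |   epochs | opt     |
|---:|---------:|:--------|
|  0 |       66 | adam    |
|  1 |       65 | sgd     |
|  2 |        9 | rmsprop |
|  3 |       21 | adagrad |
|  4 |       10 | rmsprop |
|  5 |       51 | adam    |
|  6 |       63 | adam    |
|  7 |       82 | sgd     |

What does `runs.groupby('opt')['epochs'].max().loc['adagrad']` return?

21

group by opt, max of epochs:
opt
adagrad    21
adam       66
rmsprop    10
sgd        82
Name: epochs, dtype: int64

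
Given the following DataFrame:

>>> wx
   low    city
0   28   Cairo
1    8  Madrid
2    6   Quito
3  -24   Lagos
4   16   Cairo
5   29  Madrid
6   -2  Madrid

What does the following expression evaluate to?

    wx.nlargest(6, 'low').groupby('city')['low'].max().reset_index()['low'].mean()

take 6 rows with largest low:
   low    city
5   29  Madrid
0   28   Cairo
4   16   Cairo
1    8  Madrid
2    6   Quito
6   -2  Madrid
group by city, max of low:
city
Cairo     28
Madrid    29
Quito      6
Name: low, dtype: int64
reset_index():
     city  low
0   Cairo   28
1  Madrid   29
2   Quito    6
Hence 21.0.

21.0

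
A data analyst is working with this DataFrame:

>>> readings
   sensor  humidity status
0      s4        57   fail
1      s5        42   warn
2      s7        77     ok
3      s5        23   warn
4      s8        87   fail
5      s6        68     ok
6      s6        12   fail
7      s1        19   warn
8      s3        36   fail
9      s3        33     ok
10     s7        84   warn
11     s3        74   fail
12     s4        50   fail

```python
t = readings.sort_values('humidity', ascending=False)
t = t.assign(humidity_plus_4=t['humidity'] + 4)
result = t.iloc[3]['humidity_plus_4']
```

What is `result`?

78

sort by humidity descending:
   sensor  humidity status
4      s8        87   fail
10     s7        84   warn
2      s7        77     ok
11     s3        74   fail
5      s6        68     ok
0      s4        57   fail
12     s4        50   fail
1      s5        42   warn
8      s3        36   fail
9      s3        33     ok
3      s5        23   warn
7      s1        19   warn
6      s6        12   fail
add column humidity_plus_4 = t['humidity'] + 4:
   sensor  humidity status  humidity_plus_4
4      s8        87   fail               91
10     s7        84   warn               88
2      s7        77     ok               81
11     s3        74   fail               78
5      s6        68     ok               72
0      s4        57   fail               61
12     s4        50   fail               54
1      s5        42   warn               46
8      s3        36   fail               40
9      s3        33     ok               37
3      s5        23   warn               27
7      s1        19   warn               23
6      s6        12   fail               16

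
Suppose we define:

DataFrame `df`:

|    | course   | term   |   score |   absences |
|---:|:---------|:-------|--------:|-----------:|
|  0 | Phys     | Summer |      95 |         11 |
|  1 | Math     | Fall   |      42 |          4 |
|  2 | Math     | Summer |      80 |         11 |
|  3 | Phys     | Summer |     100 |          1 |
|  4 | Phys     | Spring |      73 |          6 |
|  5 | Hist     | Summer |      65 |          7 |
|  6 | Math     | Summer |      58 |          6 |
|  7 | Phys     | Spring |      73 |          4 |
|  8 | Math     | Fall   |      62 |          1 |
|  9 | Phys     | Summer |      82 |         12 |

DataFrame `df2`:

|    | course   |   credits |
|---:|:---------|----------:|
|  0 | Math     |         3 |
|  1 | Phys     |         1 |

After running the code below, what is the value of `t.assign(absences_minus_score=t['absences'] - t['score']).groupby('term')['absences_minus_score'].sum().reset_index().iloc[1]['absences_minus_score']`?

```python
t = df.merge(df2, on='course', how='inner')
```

merge on 'course' (how='inner') → 9 rows:
  course    term  score  absences  credits
0   Phys  Summer     95        11        1
1   Math    Fall     42         4        3
2   Math  Summer     80        11        3
3   Phys  Summer    100         1        1
4   Phys  Spring     73         6        1
5   Math  Summer     58         6        3
6   Phys  Spring     73         4        1
7   Math    Fall     62         1        3
8   Phys  Summer     82        12        1
add column absences_minus_score = t['absences'] - t['score']:
  course    term  score  absences  credits  absences_minus_score
0   Phys  Summer     95        11        1                   -84
1   Math    Fall     42         4        3                   -38
2   Math  Summer     80        11        3                   -69
3   Phys  Summer    100         1        1                   -99
4   Phys  Spring     73         6        1                   -67
5   Math  Summer     58         6        3                   -52
6   Phys  Spring     73         4        1                   -69
7   Math    Fall     62         1        3                   -61
8   Phys  Summer     82        12        1                   -70
group by term, sum of absences_minus_score:
term
Fall      -99
Spring   -136
Summer   -374
Name: absences_minus_score, dtype: int64
reset_index():
     term  absences_minus_score
0    Fall                   -99
1  Spring                  -136
2  Summer                  -374
Reading off the value at position 1, column 'absences_minus_score', we get -136.

-136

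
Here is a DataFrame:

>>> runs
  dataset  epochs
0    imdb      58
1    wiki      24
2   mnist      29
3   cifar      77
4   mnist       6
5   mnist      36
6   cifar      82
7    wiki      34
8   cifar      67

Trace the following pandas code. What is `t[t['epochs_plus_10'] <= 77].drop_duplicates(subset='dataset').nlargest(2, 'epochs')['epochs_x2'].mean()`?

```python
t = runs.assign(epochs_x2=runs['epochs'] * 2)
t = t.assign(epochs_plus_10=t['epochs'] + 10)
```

125.0

add column epochs_x2 = runs['epochs'] * 2:
  dataset  epochs  epochs_x2
0    imdb      58        116
1    wiki      24         48
2   mnist      29         58
3   cifar      77        154
4   mnist       6         12
5   mnist      36         72
6   cifar      82        164
7    wiki      34         68
8   cifar      67        134
add column epochs_plus_10 = t['epochs'] + 10:
  dataset  epochs  epochs_x2  epochs_plus_10
0    imdb      58        116              68
1    wiki      24         48              34
2   mnist      29         58              39
3   cifar      77        154              87
4   mnist       6         12              16
5   mnist      36         72              46
6   cifar      82        164              92
7    wiki      34         68              44
8   cifar      67        134              77
filter rows where epochs_plus_10 <= 77:
  dataset  epochs  epochs_x2  epochs_plus_10
0    imdb      58        116              68
1    wiki      24         48              34
2   mnist      29         58              39
4   mnist       6         12              16
5   mnist      36         72              46
7    wiki      34         68              44
8   cifar      67        134              77
drop duplicate dataset (keep=first):
  dataset  epochs  epochs_x2  epochs_plus_10
0    imdb      58        116              68
1    wiki      24         48              34
2   mnist      29         58              39
8   cifar      67        134              77
take 2 rows with largest epochs:
  dataset  epochs  epochs_x2  epochs_plus_10
8   cifar      67        134              77
0    imdb      58        116              68
The mean of column 'epochs_x2' is 125.0.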